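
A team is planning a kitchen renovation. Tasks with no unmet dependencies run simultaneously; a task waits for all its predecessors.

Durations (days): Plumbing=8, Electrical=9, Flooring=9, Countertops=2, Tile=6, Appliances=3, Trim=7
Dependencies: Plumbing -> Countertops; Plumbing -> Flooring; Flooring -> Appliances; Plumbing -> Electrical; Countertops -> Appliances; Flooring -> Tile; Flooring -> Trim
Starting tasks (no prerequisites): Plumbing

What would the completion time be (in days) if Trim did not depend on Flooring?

23

With the dependency in place, Plumbing→Flooring→Trim = 8+9+7 = 24 sets the finish at 24 days.
Without Flooring→Trim, Trim's earliest start moves from 17 to 0.
The longest chain is now Plumbing→Flooring→Tile = 8+9+6 = 23, so the kitchen renovation takes 23 days.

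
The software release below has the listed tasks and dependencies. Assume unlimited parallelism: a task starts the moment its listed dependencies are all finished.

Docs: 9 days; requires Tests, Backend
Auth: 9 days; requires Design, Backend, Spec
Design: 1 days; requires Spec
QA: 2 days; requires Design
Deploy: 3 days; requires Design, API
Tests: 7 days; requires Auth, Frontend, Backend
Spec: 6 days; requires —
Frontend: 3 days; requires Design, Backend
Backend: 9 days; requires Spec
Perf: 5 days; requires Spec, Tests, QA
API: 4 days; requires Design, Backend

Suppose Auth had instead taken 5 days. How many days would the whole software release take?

36

Baseline: Spec→Backend→Auth→Tests→Docs = 6+9+9+7+9 = 40 → 40 days.
Since Auth is critical, the -4 change carries straight to that chain (now 36 days).
No other chain overtakes it, so the finish is 36 days.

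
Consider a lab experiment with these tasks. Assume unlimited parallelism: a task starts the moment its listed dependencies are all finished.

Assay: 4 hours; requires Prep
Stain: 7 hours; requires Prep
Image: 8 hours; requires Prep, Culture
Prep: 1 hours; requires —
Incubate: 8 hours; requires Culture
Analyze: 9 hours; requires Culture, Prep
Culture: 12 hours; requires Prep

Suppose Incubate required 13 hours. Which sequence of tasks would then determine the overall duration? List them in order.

Critical path before the change: Prep→Culture→Analyze = 1+12+9 = 22 giving 22 hours.
The longest path through Incubate is only 21 hours, so Incubate has float 1.
New critical path: Prep→Culture→Incubate = 1+12+13 = 26 ⇒ 26 hours.

Prep, Culture, Incubate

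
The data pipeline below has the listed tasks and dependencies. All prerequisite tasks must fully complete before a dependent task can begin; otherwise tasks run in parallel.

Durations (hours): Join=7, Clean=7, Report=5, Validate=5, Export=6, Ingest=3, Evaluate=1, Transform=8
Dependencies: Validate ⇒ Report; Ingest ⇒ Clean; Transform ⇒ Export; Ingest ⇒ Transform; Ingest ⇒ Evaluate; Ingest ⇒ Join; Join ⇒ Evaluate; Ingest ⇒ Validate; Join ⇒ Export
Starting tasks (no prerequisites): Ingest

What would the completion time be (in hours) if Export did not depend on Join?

With the dependency in place, Ingest→Transform→Export = 3+8+6 = 17 sets the finish at 17 hours.
Dropping Join→Export doesn't change Export's earliest start (11); another predecessor still binds.
New critical path: Ingest→Transform→Export = 3+8+6 = 17 ⇒ 17 hours.

17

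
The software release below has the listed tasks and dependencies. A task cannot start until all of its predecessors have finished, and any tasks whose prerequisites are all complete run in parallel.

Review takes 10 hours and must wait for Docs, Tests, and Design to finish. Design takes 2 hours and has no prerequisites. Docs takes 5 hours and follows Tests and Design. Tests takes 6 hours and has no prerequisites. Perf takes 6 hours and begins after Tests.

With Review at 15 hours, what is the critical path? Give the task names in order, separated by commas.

Tests, Docs, Review

As given, the longest chain is Tests→Docs→Review = 6+5+10 = 21, so the finish is 21 hours.
Review lies on that path, so at 15 hours the path becomes 26 hours.
The critical path is still Tests→Docs→Review; finish is now 26 hours.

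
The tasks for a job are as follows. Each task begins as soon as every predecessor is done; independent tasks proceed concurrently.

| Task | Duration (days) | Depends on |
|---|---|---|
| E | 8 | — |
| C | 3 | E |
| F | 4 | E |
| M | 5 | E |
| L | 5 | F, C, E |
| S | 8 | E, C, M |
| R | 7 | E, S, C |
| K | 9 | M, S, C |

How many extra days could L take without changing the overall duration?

13

The longest chain is E→M→S→K = 8+5+8+9 = 30; overall finish 30 days.
Longest path through L: 17 days (earliest finish 17, latest finish 30).
So L can slip 30 − 17 = 13 days.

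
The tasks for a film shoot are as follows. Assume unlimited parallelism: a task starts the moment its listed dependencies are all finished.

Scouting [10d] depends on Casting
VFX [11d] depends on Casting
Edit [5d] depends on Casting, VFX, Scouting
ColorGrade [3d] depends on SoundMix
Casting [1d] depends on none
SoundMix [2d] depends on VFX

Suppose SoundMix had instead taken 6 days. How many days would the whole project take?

As given, the longest chain is Casting→VFX→SoundMix→ColorGrade = 1+11+2+3 = 17, so the finish is 17 days.
SoundMix lies on that path, so at 6 days the path becomes 21 days.
No other chain overtakes it, so the finish is 21 days.

21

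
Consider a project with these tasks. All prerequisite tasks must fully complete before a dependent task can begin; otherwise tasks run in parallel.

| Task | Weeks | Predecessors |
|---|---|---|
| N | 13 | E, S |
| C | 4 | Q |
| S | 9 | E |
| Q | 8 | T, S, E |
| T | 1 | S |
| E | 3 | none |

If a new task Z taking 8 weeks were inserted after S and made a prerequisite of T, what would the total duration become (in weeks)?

Originally the project takes 25 weeks.
With Z inserted, T now waits for max(S, Z).
New critical path: E→S→Z→T→Q→C = 3+9+8+1+8+4 = 33 ⇒ 33 weeks.

33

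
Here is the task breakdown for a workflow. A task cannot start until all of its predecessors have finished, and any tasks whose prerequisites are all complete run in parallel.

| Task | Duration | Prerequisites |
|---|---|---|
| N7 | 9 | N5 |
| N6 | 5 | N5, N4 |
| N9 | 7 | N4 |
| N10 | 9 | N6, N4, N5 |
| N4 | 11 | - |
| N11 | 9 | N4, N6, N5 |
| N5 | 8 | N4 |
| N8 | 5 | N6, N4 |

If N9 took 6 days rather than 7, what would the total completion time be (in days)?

The binding path is N4→N5→N6→N10 = 11+8+5+9 = 33; finish at 33 days.
N9 has 15 days of float (longest path through it is 18).
No other chain overtakes it, so the finish is 33 days.

33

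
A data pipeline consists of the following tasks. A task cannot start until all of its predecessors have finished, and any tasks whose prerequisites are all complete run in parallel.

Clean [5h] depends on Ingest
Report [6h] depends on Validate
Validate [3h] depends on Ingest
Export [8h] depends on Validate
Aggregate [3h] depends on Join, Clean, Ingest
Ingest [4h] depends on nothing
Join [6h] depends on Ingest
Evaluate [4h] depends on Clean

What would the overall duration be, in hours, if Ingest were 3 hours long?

Baseline: Ingest→Validate→Export = 4+3+8 = 15 → 15 hours.
Ingest lies on that path, so at 3 hours the path becomes 14 hours.
That remains the longest chain; total 14 hours.

14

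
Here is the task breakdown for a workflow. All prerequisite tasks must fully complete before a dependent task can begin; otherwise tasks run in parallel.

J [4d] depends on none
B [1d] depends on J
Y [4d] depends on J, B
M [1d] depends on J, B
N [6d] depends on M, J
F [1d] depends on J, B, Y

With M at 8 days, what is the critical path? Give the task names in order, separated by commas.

Critical path before the change: J→B→M→N = 4+1+1+6 = 12 giving 12 days.
Since M is critical, the +7 change carries straight to that chain (now 19 days).
That remains the longest chain; total 19 days.

J, B, M, N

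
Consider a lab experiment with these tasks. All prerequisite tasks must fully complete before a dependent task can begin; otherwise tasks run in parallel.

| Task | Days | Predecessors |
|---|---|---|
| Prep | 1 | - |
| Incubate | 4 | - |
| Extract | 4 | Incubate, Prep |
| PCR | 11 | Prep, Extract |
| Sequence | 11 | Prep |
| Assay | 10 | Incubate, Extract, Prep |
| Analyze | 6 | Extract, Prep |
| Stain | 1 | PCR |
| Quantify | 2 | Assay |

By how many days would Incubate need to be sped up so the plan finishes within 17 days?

Current finish: 20 days; target: 17.
Incubate is on every critical path, so each day cut from Incubate cuts the finish by one (this holds down to a finish of 17).
Need 20 − 17 = 3 days off Incubate → Incubate becomes 1 day, finish becomes 17.

3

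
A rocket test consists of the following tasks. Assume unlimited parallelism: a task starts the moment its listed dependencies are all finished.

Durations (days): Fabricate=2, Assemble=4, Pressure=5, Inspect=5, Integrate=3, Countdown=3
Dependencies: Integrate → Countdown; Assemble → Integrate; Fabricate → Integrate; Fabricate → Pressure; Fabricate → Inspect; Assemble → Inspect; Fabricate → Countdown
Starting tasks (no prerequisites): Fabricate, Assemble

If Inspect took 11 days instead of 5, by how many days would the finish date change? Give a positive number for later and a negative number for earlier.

Actual critical path: Assemble→Integrate→Countdown = 4+3+3 = 10 ⇒ 10 days.
The longest path through Inspect is only 9 days, so Inspect has float 1.
The binding chain switches to Assemble→Inspect = 4+11 = 15; finish 15 days.
Change in finish: 15 − 10 = +5 days.

5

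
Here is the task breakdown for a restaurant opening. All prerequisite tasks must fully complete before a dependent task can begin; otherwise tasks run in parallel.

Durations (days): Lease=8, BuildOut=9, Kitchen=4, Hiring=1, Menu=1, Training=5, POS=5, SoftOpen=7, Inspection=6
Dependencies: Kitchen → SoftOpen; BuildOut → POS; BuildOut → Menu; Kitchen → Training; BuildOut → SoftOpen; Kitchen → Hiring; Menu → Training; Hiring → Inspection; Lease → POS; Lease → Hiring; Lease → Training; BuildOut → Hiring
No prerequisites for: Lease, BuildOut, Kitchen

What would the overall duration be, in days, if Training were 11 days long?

Baseline: BuildOut→Hiring→Inspection = 9+1+6 = 16 → 16 days.
The longest path through Training is only 15 days, so Training has float 1.
Now BuildOut→Menu→Training = 9+1+11 = 21 is longest, so the finish becomes 21 days.

21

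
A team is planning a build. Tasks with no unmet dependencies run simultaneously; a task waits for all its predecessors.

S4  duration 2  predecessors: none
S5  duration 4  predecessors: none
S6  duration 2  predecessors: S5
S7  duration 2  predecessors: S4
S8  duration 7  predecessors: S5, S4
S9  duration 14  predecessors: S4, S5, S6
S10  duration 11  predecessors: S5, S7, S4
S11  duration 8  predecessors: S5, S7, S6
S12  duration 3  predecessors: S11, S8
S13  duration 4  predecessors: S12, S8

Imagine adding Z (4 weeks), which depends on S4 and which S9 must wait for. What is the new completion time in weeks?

Originally the schedule takes 21 weeks.
With Z inserted, S9 now waits for max(S4, S5, S6, Z).
New critical path: S5→S6→S11→S12→S13 = 4+2+8+3+4 = 21 ⇒ 21 weeks.

21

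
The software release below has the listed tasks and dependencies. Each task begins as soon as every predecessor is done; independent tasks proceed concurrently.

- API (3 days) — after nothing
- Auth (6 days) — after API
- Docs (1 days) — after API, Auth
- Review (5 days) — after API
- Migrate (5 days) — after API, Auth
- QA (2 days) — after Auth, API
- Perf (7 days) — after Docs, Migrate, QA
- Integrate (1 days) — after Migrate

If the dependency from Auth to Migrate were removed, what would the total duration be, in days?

Before: longest chain API→Auth→Migrate→Perf = 3+6+5+7 = 21, finish 21.
Without Auth→Migrate, Migrate's earliest start moves from 9 to 3.
The longest chain is now API→Auth→QA→Perf = 3+6+2+7 = 18, so the project takes 18 days.

18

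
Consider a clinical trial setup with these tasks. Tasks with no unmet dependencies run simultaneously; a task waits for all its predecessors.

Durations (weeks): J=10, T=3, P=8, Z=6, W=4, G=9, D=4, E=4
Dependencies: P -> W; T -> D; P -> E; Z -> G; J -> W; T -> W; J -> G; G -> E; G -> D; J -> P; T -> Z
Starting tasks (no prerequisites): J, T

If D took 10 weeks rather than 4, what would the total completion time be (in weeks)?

As given, the longest chain is J→G→D = 10+9+4 = 23, so the finish is 23 weeks.
Since D is critical, the +6 change carries straight to that chain (now 29 weeks).
No other chain overtakes it, so the finish is 29 weeks.

29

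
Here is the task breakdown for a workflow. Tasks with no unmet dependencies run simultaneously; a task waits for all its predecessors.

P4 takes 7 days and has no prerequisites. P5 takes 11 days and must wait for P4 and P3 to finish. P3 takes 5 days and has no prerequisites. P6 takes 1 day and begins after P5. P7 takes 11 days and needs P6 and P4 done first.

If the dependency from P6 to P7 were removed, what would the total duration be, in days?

Before: longest chain P4→P5→P6→P7 = 7+11+1+11 = 30, finish 30.
Without P6→P7, P7's earliest start moves from 19 to 7.
After: P4→P5→P6 = 7+11+1 = 19 → 19 days.

19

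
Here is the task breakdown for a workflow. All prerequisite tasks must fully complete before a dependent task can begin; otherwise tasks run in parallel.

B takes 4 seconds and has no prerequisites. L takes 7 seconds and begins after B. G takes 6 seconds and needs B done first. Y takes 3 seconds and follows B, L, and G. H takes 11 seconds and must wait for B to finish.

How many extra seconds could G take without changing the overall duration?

Critical path: B→H = 4+11 = 15, so the finish is 15 seconds.
Longest path through G: 13 seconds (earliest finish 10, latest finish 12).
Slack of G = 6 − 4 = 2 seconds.

2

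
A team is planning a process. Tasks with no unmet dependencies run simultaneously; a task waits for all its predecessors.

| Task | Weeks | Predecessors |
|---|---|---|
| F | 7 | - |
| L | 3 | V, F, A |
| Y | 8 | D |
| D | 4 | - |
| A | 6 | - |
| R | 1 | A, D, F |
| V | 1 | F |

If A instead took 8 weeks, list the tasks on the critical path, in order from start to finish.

The binding path is D→Y = 4+8 = 12; finish at 12 weeks.
A has 3 weeks of float (longest path through it is 9).
The critical path is still D→Y; finish is now 12 weeks.

D, Y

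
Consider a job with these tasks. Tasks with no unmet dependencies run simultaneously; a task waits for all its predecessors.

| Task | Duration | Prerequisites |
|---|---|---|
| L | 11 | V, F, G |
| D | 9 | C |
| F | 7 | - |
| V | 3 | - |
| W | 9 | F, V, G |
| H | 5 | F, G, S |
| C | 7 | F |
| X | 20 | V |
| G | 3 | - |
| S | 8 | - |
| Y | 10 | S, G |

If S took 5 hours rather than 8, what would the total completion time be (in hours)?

As given, the longest chain is F→C→D = 7+7+9 = 23, so the finish is 23 hours.
The longest path through S is only 18 hours, so S has float 5.
No other chain overtakes it, so the finish is 23 hours.

23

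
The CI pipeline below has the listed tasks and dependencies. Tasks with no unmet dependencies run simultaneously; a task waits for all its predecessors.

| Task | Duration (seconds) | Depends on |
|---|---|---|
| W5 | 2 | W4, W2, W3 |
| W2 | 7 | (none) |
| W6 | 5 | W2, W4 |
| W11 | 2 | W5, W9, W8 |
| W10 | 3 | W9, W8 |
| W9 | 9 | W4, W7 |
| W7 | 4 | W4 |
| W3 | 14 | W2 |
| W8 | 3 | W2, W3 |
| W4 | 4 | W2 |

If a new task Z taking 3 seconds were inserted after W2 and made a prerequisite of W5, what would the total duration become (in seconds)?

27

Originally the project takes 27 seconds.
With Z inserted, W5 now waits for max(W4, W2, W3, Z).
New critical path: W2→W3→W8→W10 = 7+14+3+3 = 27 ⇒ 27 seconds.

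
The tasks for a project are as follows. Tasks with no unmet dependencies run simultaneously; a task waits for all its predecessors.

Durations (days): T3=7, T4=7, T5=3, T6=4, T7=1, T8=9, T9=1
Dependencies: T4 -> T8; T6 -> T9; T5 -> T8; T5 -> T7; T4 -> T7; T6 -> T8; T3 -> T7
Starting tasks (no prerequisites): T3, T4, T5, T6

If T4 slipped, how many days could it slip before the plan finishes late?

0

Critical path: T4→T8 = 7+9 = 16, so the finish is 16 days.
The longest chain containing T4 totals 16 days.
Float = 16 − 16 = 0.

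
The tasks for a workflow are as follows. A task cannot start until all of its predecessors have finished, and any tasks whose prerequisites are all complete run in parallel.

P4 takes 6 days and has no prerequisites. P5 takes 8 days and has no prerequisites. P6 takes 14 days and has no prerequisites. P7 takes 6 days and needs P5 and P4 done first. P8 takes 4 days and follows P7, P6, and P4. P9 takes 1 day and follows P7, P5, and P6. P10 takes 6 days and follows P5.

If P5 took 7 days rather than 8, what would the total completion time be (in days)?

As given, the longest chain is P5→P7→P8 = 8+6+4 = 18, so the finish is 18 days.
Since P5 is critical, the -1 change carries straight to that chain (now 17 days).
Now P6→P8 = 14+4 = 18 is longest, so the finish becomes 18 days.

18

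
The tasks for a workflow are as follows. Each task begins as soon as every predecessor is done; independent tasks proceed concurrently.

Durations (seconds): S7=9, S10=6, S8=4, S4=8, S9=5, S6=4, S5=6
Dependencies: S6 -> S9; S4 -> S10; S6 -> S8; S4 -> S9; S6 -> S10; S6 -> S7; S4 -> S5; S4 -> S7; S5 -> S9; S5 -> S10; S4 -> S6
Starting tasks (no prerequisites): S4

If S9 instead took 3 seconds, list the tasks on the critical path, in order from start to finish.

Critical path before the change: S4→S6→S7 = 8+4+9 = 21 giving 21 seconds.
S9 has 2 seconds of float (longest path through it is 19).
The critical path is still S4→S6→S7; finish is now 21 seconds.

S4, S6, S7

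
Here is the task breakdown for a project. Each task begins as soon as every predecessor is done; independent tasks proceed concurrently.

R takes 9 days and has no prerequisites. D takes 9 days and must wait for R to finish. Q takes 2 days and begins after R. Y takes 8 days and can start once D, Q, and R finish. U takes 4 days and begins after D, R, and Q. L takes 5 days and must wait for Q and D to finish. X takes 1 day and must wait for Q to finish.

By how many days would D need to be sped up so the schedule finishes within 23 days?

Current finish: 26 days; target: 23.
D is on every critical path, so each day cut from D cuts the finish by one (this holds down to a finish of 19).
Need 26 − 23 = 3 days off D → D becomes 6 days, finish becomes 23.

3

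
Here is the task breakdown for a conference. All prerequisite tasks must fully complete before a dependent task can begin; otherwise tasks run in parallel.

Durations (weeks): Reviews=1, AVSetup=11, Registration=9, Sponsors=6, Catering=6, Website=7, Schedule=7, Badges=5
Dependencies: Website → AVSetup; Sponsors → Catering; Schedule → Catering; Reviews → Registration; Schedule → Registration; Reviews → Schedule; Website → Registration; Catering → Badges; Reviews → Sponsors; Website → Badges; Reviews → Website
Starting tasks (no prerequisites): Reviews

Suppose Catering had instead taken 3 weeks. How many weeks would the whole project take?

19

Actual critical path: Reviews→Schedule→Catering→Badges = 1+7+6+5 = 19 ⇒ 19 weeks.
Catering is on the critical path; changing it to 3 makes that path 16 weeks.
The binding chain switches to Reviews→Website→AVSetup = 1+7+11 = 19; finish 19 weeks.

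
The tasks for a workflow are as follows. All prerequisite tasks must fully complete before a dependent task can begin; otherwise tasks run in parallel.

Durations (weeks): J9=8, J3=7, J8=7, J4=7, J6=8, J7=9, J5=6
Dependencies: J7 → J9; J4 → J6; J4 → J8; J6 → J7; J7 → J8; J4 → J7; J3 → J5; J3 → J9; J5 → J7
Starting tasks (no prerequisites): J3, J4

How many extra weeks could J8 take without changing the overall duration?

1

Critical path: J4→J6→J7→J9 = 7+8+9+8 = 32, so the finish is 32 weeks.
The longest chain containing J8 totals 31 weeks.
So J8 can slip 32 − 31 = 1 week.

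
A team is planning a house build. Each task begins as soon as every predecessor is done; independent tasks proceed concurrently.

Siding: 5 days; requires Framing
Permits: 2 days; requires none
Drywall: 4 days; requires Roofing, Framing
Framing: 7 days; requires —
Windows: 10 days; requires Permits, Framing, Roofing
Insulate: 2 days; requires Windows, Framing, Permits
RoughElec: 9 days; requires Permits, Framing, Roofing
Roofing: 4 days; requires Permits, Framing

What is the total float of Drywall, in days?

8

Framing→Roofing→Windows→Insulate = 7+4+10+2 = 23 sets the makespan at 23 days.
Drywall finishes as early as 15 and must finish by 23.
So Drywall can slip 23 − 15 = 8 days.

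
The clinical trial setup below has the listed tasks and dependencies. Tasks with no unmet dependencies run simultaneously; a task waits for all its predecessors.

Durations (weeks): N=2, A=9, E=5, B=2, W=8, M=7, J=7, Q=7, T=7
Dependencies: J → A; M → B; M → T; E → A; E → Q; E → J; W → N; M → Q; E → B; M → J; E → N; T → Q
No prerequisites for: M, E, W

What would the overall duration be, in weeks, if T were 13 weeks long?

27

Baseline: M→J→A = 7+7+9 = 23 → 23 weeks.
T is off the critical path — its longest chain is 21 weeks, giving 2 of slack.
New critical path: M→T→Q = 7+13+7 = 27 ⇒ 27 weeks.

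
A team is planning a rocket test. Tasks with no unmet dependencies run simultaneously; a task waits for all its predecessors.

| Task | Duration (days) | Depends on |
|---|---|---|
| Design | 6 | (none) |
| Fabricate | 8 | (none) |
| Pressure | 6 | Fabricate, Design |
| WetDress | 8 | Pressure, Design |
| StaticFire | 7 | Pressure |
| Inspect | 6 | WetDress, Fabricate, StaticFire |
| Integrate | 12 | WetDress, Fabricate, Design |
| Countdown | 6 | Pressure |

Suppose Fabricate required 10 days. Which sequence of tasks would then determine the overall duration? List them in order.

Fabricate, Pressure, WetDress, Integrate

The binding path is Fabricate→Pressure→WetDress→Integrate = 8+6+8+12 = 34; finish at 34 days.
Since Fabricate is critical, the +2 change carries straight to that chain (now 36 days).
No other chain overtakes it, so the finish is 36 days.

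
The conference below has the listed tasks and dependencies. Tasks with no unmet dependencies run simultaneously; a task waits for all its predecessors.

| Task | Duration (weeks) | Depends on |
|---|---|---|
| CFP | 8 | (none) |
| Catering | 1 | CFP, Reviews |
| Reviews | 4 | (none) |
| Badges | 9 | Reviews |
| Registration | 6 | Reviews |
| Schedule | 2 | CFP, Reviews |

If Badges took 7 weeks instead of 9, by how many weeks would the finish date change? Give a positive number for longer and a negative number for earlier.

-2

Baseline: Reviews→Badges = 4+9 = 13 → 13 weeks.
Badges is on the critical path; changing it to 7 makes that path 11 weeks.
That remains the longest chain; total 11 weeks.
Change in finish: 11 − 13 = -2 weeks.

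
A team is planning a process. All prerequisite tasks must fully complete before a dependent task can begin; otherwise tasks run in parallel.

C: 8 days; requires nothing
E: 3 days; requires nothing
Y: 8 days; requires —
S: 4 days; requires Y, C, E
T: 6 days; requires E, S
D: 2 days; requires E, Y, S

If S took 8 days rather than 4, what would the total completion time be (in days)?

22

The binding path is C→S→T = 8+4+6 = 18; finish at 18 days.
S is on the critical path; changing it to 8 makes that path 22 days.
The critical path is still C→S→T; finish is now 22 days.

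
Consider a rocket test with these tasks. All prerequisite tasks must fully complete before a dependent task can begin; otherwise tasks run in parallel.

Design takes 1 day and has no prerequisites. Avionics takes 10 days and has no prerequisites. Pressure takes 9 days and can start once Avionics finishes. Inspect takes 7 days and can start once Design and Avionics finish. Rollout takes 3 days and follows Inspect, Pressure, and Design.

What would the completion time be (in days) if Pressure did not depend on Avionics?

With the dependency in place, Avionics→Pressure→Rollout = 10+9+3 = 22 sets the finish at 22 days.
Without Avionics→Pressure, Pressure's earliest start moves from 10 to 0.
New critical path: Avionics→Inspect→Rollout = 10+7+3 = 20 ⇒ 20 days.

20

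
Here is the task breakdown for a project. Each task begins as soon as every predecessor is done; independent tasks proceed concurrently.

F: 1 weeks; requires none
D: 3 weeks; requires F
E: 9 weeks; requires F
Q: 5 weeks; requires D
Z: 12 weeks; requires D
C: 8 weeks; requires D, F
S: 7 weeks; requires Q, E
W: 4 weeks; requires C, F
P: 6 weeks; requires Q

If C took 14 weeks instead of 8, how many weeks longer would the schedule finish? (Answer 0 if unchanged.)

5

Baseline: F→E→S = 1+9+7 = 17 → 17 weeks.
The longest path through C is only 16 weeks, so C has float 1.
Now F→D→C→W = 1+3+14+4 = 22 is longest, so the finish becomes 22 weeks.
Change in finish: 22 − 17 = +5 weeks.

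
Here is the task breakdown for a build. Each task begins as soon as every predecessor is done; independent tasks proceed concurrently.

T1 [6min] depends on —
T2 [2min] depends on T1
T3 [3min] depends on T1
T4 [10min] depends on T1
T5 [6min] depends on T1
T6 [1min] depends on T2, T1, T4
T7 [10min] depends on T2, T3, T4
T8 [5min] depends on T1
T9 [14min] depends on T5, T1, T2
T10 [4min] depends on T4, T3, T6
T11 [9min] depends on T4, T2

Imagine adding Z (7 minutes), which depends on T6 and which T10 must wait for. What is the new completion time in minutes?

Originally the schedule takes 26 minutes.
With Z inserted, T10 now waits for max(T4, T3, T6, Z).
New critical path: T1→T4→T6→Z→T10 = 6+10+1+7+4 = 28 ⇒ 28 minutes.

28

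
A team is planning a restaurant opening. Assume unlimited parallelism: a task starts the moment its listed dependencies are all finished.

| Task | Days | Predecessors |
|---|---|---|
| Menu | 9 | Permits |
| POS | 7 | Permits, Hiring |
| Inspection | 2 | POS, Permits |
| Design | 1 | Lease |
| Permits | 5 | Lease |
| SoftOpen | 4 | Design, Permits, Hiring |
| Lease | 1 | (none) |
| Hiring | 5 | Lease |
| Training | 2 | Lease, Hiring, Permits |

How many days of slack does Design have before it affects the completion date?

Critical path: Lease→Permits→Menu = 1+5+9 = 15, so the finish is 15 days.
Design finishes as early as 2 and must finish by 11.
Float = 15 − 6 = 9.

9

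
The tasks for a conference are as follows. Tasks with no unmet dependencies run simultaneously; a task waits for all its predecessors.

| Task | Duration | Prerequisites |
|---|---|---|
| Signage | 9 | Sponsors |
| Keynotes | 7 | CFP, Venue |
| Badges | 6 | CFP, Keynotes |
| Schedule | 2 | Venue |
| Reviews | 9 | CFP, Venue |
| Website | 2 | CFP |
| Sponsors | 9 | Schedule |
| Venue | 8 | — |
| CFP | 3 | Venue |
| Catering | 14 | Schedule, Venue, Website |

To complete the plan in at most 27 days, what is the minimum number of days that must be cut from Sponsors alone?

1

Current finish: 28 days; target: 27.
Sponsors is on every critical path, so each day cut from Sponsors cuts the finish by one (this holds down to a finish of 27).
Need 28 − 27 = 1 day off Sponsors → Sponsors becomes 8 days, finish becomes 27.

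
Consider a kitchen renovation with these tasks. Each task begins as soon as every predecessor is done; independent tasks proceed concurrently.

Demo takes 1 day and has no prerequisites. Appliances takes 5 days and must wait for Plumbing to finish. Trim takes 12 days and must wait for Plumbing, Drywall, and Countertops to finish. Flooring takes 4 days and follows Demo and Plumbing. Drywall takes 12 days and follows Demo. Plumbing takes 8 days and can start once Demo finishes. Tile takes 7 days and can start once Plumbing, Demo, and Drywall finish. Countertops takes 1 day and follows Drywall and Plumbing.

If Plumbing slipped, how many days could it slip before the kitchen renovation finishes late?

Critical path: Demo→Drywall→Countertops→Trim = 1+12+1+12 = 26, so the finish is 26 days.
Plumbing finishes as early as 9 and must finish by 13.
Float = 26 − 22 = 4.

4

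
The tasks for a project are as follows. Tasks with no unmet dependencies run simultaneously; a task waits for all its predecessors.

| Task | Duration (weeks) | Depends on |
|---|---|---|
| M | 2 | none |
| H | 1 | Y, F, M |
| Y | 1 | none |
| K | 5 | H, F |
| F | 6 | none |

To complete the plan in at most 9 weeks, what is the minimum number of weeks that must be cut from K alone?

3

Current finish: 12 weeks; target: 9.
K is on every critical path, so each week cut from K cuts the finish by one (this holds down to a finish of 8).
Need 12 − 9 = 3 weeks off K → K becomes 2 weeks, finish becomes 9.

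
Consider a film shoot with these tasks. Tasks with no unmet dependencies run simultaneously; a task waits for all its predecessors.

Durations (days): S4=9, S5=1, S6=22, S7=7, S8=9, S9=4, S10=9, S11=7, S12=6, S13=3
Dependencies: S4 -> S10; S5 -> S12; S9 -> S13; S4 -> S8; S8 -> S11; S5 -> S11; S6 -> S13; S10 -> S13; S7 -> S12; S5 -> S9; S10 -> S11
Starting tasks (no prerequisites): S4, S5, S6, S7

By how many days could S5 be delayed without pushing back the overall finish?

The longest chain is S4→S8→S11 = 9+9+7 = 25; overall finish 25 days.
S5 finishes as early as 1 and must finish by 18.
So S5 can slip 18 − 1 = 17 days.

17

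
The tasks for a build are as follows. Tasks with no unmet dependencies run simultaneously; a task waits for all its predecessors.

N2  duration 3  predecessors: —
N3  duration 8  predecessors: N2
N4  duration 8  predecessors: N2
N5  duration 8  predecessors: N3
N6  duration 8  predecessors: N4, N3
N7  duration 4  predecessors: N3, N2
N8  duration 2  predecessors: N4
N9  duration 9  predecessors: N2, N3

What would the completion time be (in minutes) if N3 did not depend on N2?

19

With the dependency in place, N2→N3→N9 = 3+8+9 = 20 sets the finish at 20 minutes.
Without N2→N3, N3's earliest start moves from 3 to 0.
New critical path: N2→N4→N6 = 3+8+8 = 19 ⇒ 19 minutes.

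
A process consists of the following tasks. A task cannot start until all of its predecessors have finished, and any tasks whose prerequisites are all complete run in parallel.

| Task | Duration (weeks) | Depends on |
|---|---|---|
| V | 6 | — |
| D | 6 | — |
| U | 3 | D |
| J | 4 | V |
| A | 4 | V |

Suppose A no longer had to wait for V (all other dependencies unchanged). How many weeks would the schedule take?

With the dependency in place, V→J = 6+4 = 10 sets the finish at 10 weeks.
Without V→A, A's earliest start moves from 6 to 0.
New critical path: V→J = 6+4 = 10 ⇒ 10 weeks.

10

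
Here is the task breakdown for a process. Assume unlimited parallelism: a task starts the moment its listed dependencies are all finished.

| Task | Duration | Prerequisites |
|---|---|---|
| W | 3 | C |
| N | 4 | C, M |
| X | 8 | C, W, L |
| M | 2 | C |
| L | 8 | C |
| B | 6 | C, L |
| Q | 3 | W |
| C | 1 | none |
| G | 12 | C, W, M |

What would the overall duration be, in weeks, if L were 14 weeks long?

The binding path is C→L→X = 1+8+8 = 17; finish at 17 weeks.
L lies on that path, so at 14 weeks the path becomes 23 weeks.
No other chain overtakes it, so the finish is 23 weeks.

23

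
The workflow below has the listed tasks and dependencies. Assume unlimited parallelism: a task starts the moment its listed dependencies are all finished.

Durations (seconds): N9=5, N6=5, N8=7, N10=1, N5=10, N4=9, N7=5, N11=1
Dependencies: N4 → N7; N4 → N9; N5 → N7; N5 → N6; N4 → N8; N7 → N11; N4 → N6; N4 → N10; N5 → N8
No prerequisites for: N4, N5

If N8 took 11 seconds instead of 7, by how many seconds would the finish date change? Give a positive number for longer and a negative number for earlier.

Actual critical path: N5→N8 = 10+7 = 17 ⇒ 17 seconds.
N8 lies on that path, so at 11 seconds the path becomes 21 seconds.
The critical path is still N5→N8; finish is now 21 seconds.
Change in finish: 21 − 17 = +4 seconds.

4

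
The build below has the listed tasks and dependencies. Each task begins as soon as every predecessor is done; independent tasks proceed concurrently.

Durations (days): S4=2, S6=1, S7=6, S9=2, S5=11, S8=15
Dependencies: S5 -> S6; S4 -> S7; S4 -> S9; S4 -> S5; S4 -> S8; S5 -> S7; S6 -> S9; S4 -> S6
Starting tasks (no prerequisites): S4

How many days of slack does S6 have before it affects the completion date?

The longest chain is S4→S5→S7 = 2+11+6 = 19; overall finish 19 days.
Longest path through S6: 16 days (earliest finish 14, latest finish 17).
So S6 can slip 17 − 14 = 3 days.

3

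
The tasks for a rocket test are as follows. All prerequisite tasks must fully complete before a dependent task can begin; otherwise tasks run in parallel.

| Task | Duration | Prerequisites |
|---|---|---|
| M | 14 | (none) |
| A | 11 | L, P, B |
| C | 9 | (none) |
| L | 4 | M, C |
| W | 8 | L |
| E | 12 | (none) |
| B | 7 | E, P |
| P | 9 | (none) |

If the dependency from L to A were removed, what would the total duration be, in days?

With the dependency in place, E→B→A = 12+7+11 = 30 sets the finish at 30 days.
Dropping L→A doesn't change A's earliest start (19); another predecessor still binds.
The longest chain is now E→B→A = 12+7+11 = 30, so the project takes 30 days.

30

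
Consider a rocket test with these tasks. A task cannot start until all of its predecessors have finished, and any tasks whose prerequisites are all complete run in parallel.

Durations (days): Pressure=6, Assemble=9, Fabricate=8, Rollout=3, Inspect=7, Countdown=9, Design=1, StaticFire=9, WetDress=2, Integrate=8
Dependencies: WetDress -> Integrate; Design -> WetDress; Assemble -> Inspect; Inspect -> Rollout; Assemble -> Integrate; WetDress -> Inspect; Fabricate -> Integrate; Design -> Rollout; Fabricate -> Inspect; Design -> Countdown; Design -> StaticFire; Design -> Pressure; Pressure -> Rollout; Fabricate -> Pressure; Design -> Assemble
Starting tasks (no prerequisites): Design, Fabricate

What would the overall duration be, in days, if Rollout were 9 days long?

Critical path before the change: Design→Assemble→Inspect→Rollout = 1+9+7+3 = 20 giving 20 days.
Rollout is on the critical path; changing it to 9 makes that path 26 days.
The critical path is still Design→Assemble→Inspect→Rollout; finish is now 26 days.

26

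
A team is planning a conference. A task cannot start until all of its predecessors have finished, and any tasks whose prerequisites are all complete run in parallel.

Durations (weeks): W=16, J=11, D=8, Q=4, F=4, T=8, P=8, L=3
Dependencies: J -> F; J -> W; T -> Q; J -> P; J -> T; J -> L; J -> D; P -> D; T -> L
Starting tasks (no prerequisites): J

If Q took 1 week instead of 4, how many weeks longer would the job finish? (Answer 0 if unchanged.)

0

Critical path before the change: J→P→D = 11+8+8 = 27 giving 27 weeks.
The longest path through Q is only 23 weeks, so Q has float 4.
That remains the longest chain; total 27 weeks.
Change in finish: 27 − 27 = +0 weeks.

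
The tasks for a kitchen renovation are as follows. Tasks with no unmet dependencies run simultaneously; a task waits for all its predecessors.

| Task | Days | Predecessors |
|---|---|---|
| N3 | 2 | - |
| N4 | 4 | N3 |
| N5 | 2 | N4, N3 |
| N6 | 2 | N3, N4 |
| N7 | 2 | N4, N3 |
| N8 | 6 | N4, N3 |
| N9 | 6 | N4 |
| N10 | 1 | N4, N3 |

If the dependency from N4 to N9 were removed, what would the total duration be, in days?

12

Before: longest chain N3→N4→N8 = 2+4+6 = 12, finish 12.
Without N4→N9, N9's earliest start moves from 6 to 0.
New critical path: N3→N4→N8 = 2+4+6 = 12 ⇒ 12 days.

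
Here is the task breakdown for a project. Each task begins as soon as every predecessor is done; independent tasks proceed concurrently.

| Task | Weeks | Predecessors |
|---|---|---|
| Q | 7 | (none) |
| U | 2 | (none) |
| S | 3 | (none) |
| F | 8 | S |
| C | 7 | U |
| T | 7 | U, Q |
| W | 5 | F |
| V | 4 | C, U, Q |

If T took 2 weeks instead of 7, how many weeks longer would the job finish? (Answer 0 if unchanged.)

0

Critical path before the change: S→F→W = 3+8+5 = 16 giving 16 weeks.
T has 2 weeks of float (longest path through it is 14).
The critical path is still S→F→W; finish is now 16 weeks.
Change in finish: 16 − 16 = +0 weeks.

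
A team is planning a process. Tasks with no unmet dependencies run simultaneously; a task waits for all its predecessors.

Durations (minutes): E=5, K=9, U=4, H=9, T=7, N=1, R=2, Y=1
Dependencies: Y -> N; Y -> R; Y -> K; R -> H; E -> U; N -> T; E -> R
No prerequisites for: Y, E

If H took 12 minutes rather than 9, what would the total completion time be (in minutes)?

19

Baseline: E→R→H = 5+2+9 = 16 → 16 minutes.
Since H is critical, the +3 change carries straight to that chain (now 19 minutes).
The critical path is still E→R→H; finish is now 19 minutes.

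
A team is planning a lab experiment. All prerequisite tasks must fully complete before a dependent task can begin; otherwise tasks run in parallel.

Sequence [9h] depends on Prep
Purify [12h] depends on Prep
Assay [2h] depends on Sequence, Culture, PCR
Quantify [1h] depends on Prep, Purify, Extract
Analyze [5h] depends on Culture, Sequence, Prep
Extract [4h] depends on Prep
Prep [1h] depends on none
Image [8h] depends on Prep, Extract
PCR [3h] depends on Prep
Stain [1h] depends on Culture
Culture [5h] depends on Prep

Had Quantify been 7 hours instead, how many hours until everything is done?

Actual critical path: Prep→Sequence→Analyze = 1+9+5 = 15 ⇒ 15 hours.
Quantify is off the critical path — its longest chain is 14 hours, giving 1 of slack.
New critical path: Prep→Purify→Quantify = 1+12+7 = 20 ⇒ 20 hours.

20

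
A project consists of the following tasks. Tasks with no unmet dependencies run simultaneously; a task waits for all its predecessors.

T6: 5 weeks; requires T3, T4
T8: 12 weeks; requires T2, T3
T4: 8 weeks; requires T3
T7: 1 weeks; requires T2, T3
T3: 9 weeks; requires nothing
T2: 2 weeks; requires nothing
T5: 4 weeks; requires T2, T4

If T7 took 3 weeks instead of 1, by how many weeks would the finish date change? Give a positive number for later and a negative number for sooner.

0

The binding path is T3→T4→T6 = 9+8+5 = 22; finish at 22 weeks.
T7 is off the critical path — its longest chain is 10 weeks, giving 12 of slack.
That remains the longest chain; total 22 weeks.
Change in finish: 22 − 22 = +0 weeks.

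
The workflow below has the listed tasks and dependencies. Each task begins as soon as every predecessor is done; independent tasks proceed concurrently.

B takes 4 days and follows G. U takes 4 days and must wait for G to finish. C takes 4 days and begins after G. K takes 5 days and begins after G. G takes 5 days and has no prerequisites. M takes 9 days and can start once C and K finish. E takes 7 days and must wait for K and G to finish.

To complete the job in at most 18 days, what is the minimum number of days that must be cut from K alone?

Current finish: 19 days; target: 18.
K is on every critical path, so each day cut from K cuts the finish by one (this holds down to a finish of 18).
Need 19 − 18 = 1 day off K → K becomes 4 days, finish becomes 18.

1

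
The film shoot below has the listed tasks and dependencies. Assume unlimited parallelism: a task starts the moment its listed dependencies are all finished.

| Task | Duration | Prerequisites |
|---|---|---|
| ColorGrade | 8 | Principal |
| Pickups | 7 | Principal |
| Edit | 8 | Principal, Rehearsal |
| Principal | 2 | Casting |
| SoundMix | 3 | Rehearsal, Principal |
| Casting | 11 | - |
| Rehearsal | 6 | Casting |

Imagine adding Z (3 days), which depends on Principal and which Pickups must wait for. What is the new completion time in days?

25

Originally the project takes 25 days.
With Z inserted, Pickups now waits for max(Principal, Z).
New critical path: Casting→Rehearsal→Edit = 11+6+8 = 25 ⇒ 25 days.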